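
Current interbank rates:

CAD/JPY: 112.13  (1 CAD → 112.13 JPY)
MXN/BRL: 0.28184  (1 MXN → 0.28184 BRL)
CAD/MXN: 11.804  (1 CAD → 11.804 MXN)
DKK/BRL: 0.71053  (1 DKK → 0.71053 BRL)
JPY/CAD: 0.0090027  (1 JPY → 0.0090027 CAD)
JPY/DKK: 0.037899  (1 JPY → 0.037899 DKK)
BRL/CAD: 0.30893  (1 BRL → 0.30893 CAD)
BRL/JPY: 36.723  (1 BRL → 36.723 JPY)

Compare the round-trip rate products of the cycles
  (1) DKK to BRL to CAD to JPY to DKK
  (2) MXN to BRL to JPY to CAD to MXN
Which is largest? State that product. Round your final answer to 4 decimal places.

1.0999

(1) 0.71053 × 0.30893 × 112.13 × 0.037899 = 0.93281
(2) 0.28184 × 36.723 × 0.0090027 × 11.804 = 1.09987
Highest is cycle (2) at 1.0999 (>1, arbitrage).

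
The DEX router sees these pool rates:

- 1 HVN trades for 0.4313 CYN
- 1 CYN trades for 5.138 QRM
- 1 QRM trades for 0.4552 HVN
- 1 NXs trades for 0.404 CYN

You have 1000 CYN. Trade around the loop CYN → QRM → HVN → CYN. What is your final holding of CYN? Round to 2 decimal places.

1000 CYN × 5.138 = 5138 QRM
5138 QRM × 0.4552 = 2338.8176 HVN
2338.8176 HVN × 0.4313 = 1008.73203088 CYN

1008.73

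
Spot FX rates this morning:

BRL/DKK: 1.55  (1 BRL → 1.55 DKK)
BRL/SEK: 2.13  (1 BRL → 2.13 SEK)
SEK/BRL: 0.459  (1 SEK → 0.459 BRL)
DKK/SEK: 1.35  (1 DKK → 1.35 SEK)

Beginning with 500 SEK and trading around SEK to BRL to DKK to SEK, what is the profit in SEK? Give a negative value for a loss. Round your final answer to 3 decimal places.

-19.771

500 SEK × 0.459 = 229.5 BRL
229.5 BRL × 1.55 = 355.725 DKK
355.725 DKK × 1.35 = 480.22875 SEK
Net change: 480.22875 − 500 = -19.77125 SEK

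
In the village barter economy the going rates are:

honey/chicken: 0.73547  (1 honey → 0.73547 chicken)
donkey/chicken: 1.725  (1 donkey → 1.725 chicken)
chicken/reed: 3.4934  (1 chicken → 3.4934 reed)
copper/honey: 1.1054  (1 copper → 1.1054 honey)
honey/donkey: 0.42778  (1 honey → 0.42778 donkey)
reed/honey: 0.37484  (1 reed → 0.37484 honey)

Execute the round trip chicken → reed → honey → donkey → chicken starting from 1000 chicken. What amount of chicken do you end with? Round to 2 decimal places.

966.28

1000 chicken × 3.4934 = 3493.4 reed
3493.4 reed × 0.37484 = 1309.466056 honey
1309.466056 honey × 0.42778 = 560.16338943568 donkey
560.16338943568 donkey × 1.725 = 966.281846776548 chicken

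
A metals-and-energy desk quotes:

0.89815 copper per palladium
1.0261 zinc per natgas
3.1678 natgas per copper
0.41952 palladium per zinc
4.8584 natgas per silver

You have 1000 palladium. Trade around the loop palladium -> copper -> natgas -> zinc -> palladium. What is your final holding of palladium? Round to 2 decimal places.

1000 palladium × 0.89815 = 898.15 copper
898.15 copper × 3.1678 = 2845.15957 natgas
2845.15957 natgas × 1.0261 = 2919.418234777 zinc
2919.418234777 zinc × 0.41952 = 1224.75433785364704 palladium

1224.75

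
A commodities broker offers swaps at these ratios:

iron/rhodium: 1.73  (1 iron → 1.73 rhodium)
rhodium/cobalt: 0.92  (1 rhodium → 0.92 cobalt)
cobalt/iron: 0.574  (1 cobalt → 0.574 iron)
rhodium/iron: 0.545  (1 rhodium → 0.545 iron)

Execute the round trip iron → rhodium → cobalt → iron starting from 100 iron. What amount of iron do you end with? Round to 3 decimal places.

91.358

100 iron × 1.73 = 173 rhodium
173 rhodium × 0.92 = 159.16 cobalt
159.16 cobalt × 0.574 = 91.35784 iron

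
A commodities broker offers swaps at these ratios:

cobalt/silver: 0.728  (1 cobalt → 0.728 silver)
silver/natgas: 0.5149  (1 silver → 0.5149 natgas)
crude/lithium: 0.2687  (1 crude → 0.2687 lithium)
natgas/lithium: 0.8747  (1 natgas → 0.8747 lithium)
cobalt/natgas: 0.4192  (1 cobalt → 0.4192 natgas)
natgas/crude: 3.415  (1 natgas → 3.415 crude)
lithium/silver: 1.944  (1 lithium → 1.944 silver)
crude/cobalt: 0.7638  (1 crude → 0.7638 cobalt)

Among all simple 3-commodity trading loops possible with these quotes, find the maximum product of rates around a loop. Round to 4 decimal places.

cobalt→natgas→crude→cobalt: 0.4192 × 3.415 × 0.7638 = 1.09343
lithium→silver→natgas→lithium: 1.944 × 0.5149 × 0.8747 = 0.87554
Maximum is cobalt→natgas→crude→cobalt at 1.0934; arbitrage exists.

1.0934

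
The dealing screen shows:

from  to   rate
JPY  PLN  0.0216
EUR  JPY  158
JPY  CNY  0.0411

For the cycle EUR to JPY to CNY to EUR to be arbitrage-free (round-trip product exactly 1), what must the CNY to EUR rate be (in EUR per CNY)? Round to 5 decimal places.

0.15399

Known legs of the cycle: 158 × 0.0411 = 6.4938
For no arbitrage the full-cycle product must be 1, so the missing rate is 1 / 6.4938 ≈ 0.1539930.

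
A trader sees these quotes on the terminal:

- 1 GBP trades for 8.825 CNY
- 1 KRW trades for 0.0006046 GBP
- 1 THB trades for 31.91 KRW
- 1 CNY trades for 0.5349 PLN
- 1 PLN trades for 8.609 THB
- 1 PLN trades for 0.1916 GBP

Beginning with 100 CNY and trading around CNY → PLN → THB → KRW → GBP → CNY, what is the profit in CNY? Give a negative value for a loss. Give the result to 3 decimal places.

-21.597

100 CNY × 0.5349 = 53.49 PLN
53.49 PLN × 8.609 = 460.49541 THB
460.49541 THB × 31.91 = 14694.4085331 KRW
14694.4085331 KRW × 0.0006046 = 8.88423939911226 GBP
8.88423939911226 GBP × 8.825 = 78.4034126971656945 CNY
Net change: 78.4034126971656945 − 100 = -21.5965873028343055 CNY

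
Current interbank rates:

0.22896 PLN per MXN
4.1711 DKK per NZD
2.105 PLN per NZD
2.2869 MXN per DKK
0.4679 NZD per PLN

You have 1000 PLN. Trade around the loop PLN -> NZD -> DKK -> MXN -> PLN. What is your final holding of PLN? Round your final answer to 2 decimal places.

1021.90

1000 PLN × 0.4679 = 467.9 NZD
467.9 NZD × 4.1711 = 1951.65769 DKK
1951.65769 DKK × 2.2869 = 4463.245971261 MXN
4463.245971261 MXN × 0.22896 = 1021.90479757991856 PLN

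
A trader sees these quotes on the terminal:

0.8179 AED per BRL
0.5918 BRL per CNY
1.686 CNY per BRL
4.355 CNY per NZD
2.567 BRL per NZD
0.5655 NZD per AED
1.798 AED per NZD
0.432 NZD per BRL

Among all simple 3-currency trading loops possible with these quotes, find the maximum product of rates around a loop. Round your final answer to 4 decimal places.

NZD→BRL→AED→NZD: 2.567 × 0.8179 × 0.5655 = 1.18730
NZD→CNY→BRL→NZD: 4.355 × 0.5918 × 0.432 = 1.11339
Maximum is NZD→BRL→AED→NZD at 1.1873; arbitrage exists.

1.1873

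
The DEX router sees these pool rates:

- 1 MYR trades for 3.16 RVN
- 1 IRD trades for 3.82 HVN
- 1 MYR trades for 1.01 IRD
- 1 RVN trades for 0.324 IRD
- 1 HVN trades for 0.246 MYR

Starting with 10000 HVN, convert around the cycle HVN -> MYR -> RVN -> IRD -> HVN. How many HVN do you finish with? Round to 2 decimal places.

10000 HVN × 0.246 = 2460 MYR
2460 MYR × 3.16 = 7773.6 RVN
7773.6 RVN × 0.324 = 2518.6464 IRD
2518.6464 IRD × 3.82 = 9621.229248 HVN

9621.23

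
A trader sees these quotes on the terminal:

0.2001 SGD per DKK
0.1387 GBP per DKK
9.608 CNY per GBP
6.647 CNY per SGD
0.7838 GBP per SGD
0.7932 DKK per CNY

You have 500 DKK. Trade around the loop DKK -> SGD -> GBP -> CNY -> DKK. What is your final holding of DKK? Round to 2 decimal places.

597.64

500 DKK × 0.2001 = 100.05 SGD
100.05 SGD × 0.7838 = 78.41919 GBP
78.41919 GBP × 9.608 = 753.45157752 CNY
753.45157752 CNY × 0.7932 = 597.637791288864 DKK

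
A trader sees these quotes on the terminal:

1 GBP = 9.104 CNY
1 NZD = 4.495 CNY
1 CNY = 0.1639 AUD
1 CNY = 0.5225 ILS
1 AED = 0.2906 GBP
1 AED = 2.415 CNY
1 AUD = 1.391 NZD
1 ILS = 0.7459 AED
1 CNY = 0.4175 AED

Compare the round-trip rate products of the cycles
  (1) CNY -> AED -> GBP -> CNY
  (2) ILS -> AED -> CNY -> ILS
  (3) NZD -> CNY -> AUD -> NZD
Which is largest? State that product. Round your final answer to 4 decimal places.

1.1045

(1) 0.4175 × 0.2906 × 9.104 = 1.10455
(2) 0.7459 × 2.415 × 0.5225 = 0.94120
(3) 4.495 × 0.1639 × 1.391 = 1.02479
Highest is cycle (1) at 1.1045 (>1, arbitrage).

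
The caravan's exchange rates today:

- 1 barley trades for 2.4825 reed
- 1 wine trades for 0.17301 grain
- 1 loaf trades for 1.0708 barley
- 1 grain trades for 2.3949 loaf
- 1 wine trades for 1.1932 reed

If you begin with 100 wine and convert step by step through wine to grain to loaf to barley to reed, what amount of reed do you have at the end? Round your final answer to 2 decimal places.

110.14

100 wine × 0.17301 = 17.301 grain
17.301 grain × 2.3949 = 41.4341649 loaf
41.4341649 loaf × 1.0708 = 44.36770377492 barley
44.36770377492 barley × 2.4825 = 110.1428246212389 reed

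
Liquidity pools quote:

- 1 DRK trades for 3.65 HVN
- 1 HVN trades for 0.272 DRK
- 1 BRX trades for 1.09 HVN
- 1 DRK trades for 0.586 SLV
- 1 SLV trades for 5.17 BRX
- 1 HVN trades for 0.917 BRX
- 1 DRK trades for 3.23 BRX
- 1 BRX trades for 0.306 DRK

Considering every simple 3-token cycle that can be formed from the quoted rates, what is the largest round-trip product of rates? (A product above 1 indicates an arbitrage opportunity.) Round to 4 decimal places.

1.0242

BRX→DRK→HVN→BRX: 0.306 × 3.65 × 0.917 = 1.02420
BRX→HVN→DRK→BRX: 1.09 × 0.272 × 3.23 = 0.95763
BRX→DRK→SLV→BRX: 0.306 × 0.586 × 5.17 = 0.92706
Maximum is BRX→DRK→HVN→BRX at 1.0242; arbitrage exists.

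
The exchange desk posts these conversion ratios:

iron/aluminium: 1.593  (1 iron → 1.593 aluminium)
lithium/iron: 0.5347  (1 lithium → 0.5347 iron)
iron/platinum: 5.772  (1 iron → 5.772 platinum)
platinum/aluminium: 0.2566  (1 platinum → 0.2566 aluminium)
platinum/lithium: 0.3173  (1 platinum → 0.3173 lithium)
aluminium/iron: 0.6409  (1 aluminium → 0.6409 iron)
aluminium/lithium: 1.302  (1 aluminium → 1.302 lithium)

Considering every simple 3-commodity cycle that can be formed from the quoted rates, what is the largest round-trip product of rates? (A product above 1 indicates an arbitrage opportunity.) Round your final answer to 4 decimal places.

1.1090

aluminium→lithium→iron→aluminium: 1.302 × 0.5347 × 1.593 = 1.10901
iron→platinum→lithium→iron: 5.772 × 0.3173 × 0.5347 = 0.97928
aluminium→iron→platinum→aluminium: 0.6409 × 5.772 × 0.2566 = 0.94923
Maximum is aluminium→lithium→iron→aluminium at 1.1090; arbitrage exists.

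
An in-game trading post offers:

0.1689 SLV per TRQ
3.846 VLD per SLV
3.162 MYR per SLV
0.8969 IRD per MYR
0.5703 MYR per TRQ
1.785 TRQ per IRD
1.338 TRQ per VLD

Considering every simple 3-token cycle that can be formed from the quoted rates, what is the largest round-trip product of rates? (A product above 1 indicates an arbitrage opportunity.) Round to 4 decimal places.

TRQ→MYR→IRD→TRQ: 0.5703 × 0.8969 × 1.785 = 0.91303
TRQ→SLV→VLD→TRQ: 0.1689 × 3.846 × 1.338 = 0.86915
Maximum is TRQ→MYR→IRD→TRQ at 0.9130; no arbitrage — every cycle loses value.

0.9130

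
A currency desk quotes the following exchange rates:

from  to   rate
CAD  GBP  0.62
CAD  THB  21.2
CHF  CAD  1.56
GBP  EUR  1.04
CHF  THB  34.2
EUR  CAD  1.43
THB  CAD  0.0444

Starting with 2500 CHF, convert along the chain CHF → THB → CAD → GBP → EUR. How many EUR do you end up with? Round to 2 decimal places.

2500 CHF × 34.2 = 85500 THB
85500 THB × 0.0444 = 3796.2 CAD
3796.2 CAD × 0.62 = 2353.644 GBP
2353.644 GBP × 1.04 = 2447.78976 EUR

2447.79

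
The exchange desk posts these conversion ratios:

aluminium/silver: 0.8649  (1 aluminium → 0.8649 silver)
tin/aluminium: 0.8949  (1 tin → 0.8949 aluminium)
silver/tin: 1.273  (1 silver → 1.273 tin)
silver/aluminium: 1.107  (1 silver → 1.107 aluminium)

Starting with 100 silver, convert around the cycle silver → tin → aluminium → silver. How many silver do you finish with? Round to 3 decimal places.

98.530

100 silver × 1.273 = 127.3 tin
127.3 tin × 0.8949 = 113.92077 aluminium
113.92077 aluminium × 0.8649 = 98.530073973 silver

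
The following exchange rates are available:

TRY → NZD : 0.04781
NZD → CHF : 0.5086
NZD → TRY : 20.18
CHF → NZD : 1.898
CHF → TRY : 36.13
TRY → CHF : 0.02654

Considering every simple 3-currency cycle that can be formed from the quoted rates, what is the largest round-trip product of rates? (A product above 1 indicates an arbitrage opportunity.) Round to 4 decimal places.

TRY→CHF→NZD→TRY: 0.02654 × 1.898 × 20.18 = 1.01653
TRY→NZD→CHF→TRY: 0.04781 × 0.5086 × 36.13 = 0.87854
Maximum is TRY→CHF→NZD→TRY at 1.0165; arbitrage exists.

1.0165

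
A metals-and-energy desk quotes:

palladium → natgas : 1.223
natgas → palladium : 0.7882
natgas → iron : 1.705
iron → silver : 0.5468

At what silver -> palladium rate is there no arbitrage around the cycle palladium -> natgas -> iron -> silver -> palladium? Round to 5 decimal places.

0.87704

Known legs of the cycle: 1.223 × 1.705 × 0.5468 = 1.140195562
For no arbitrage the full-cycle product must be 1, so the missing rate is 1 / 1.140195562 ≈ 0.8770425.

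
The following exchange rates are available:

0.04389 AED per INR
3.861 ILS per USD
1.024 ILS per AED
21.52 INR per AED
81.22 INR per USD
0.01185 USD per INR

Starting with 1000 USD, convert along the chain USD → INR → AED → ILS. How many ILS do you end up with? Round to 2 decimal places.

3650.30

1000 USD × 81.22 = 81220 INR
81220 INR × 0.04389 = 3564.7458 AED
3564.7458 AED × 1.024 = 3650.2996992 ILS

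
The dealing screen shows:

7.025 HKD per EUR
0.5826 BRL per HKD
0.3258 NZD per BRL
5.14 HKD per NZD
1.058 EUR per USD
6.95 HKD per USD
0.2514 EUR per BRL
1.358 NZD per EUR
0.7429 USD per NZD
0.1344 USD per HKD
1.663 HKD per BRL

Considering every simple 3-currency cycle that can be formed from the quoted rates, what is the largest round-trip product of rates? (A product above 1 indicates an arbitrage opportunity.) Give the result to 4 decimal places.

USD→EUR→NZD→USD: 1.058 × 1.358 × 0.7429 = 1.06737
BRL→EUR→HKD→BRL: 0.2514 × 7.025 × 0.5826 = 1.02892
HKD→USD→EUR→HKD: 0.1344 × 1.058 × 7.025 = 0.99892
BRL→NZD→HKD→BRL: 0.3258 × 5.14 × 0.5826 = 0.97563
Maximum is USD→EUR→NZD→USD at 1.0674; arbitrage exists.

1.0674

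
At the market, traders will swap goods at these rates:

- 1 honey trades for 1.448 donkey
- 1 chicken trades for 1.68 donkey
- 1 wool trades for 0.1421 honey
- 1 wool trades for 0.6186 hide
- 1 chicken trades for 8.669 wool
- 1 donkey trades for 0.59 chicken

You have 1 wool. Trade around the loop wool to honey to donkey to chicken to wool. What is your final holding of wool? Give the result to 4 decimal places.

1 wool × 0.1421 = 0.1421 honey
0.1421 honey × 1.448 = 0.2057608 donkey
0.2057608 donkey × 0.59 = 0.121398872 chicken
0.121398872 chicken × 8.669 = 1.052406821368 wool

1.0524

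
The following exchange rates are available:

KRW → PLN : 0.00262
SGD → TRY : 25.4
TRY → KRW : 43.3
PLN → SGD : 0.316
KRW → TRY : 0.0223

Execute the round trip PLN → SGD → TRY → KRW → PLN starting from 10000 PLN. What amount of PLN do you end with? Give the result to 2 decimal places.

10000 PLN × 0.316 = 3160 SGD
3160 SGD × 25.4 = 80264 TRY
80264 TRY × 43.3 = 3475431.2 KRW
3475431.2 KRW × 0.00262 = 9105.629744 PLN

9105.63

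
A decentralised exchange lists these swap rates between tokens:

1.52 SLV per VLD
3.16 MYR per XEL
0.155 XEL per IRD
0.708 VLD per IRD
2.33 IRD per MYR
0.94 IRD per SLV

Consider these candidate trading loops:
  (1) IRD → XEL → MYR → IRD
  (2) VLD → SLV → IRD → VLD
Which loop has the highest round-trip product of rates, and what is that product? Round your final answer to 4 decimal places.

1.1412

(1) 0.155 × 3.16 × 2.33 = 1.14123
(2) 1.52 × 0.94 × 0.708 = 1.01159
Highest is cycle (1) at 1.1412 (>1, arbitrage).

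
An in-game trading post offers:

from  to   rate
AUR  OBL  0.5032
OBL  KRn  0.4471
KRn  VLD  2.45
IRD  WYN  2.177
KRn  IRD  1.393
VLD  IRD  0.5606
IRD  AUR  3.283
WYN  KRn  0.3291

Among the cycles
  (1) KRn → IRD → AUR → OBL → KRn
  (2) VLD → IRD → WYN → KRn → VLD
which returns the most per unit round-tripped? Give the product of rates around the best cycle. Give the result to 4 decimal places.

1.0289

(1) 1.393 × 3.283 × 0.5032 × 0.4471 = 1.02889
(2) 0.5606 × 2.177 × 0.3291 × 2.45 = 0.98402
Highest is cycle (1) at 1.0289 (>1, arbitrage).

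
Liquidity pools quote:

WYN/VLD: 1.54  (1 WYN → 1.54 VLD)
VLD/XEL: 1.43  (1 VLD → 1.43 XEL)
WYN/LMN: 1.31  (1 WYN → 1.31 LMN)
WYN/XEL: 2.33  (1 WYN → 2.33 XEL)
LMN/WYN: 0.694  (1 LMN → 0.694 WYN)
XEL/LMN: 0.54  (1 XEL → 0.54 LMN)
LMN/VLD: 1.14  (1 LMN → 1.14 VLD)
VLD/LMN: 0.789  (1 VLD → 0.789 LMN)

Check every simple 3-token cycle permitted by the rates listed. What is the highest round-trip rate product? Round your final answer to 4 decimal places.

0.8803

LMN→VLD→XEL→LMN: 1.14 × 1.43 × 0.54 = 0.88031
LMN→WYN→XEL→LMN: 0.694 × 2.33 × 0.54 = 0.87319
LMN→WYN→VLD→LMN: 0.694 × 1.54 × 0.789 = 0.84325
Maximum is LMN→VLD→XEL→LMN at 0.8803; no arbitrage — every cycle loses value.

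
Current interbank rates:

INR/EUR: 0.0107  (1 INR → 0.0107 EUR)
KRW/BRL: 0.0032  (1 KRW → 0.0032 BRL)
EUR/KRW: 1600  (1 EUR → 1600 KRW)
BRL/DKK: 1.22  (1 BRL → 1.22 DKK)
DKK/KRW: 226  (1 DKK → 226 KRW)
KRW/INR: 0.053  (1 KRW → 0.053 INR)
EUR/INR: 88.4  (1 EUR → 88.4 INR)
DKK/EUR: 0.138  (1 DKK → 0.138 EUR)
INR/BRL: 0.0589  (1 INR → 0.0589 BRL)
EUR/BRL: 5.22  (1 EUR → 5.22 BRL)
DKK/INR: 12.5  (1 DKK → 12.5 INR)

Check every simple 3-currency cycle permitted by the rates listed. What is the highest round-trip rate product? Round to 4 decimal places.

KRW→INR→EUR→KRW: 0.053 × 0.0107 × 1600 = 0.90736
DKK→INR→BRL→DKK: 12.5 × 0.0589 × 1.22 = 0.89823
KRW→BRL→DKK→KRW: 0.0032 × 1.22 × 226 = 0.88230
DKK→EUR→BRL→DKK: 0.138 × 5.22 × 1.22 = 0.87884
Maximum is KRW→INR→EUR→KRW at 0.9074; no arbitrage — every cycle loses value.

0.9074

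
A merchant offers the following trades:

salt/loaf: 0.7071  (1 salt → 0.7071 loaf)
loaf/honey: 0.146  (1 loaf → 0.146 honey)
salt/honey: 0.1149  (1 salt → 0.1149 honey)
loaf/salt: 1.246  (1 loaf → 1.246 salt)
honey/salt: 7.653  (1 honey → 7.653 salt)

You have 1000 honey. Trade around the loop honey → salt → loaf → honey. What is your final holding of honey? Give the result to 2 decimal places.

790.07

1000 honey × 7.653 = 7653 salt
7653 salt × 0.7071 = 5411.4363 loaf
5411.4363 loaf × 0.146 = 790.0696998 honey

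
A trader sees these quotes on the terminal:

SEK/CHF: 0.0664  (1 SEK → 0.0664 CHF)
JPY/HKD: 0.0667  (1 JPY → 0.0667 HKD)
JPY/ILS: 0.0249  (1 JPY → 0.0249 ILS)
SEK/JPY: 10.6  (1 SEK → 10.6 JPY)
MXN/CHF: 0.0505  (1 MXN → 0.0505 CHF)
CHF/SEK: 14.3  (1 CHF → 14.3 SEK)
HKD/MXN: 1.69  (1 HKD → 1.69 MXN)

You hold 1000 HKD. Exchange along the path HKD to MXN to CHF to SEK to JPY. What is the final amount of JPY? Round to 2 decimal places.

1000 HKD × 1.69 = 1690 MXN
1690 MXN × 0.0505 = 85.345 CHF
85.345 CHF × 14.3 = 1220.4335 SEK
1220.4335 SEK × 10.6 = 12936.5951 JPY

12936.60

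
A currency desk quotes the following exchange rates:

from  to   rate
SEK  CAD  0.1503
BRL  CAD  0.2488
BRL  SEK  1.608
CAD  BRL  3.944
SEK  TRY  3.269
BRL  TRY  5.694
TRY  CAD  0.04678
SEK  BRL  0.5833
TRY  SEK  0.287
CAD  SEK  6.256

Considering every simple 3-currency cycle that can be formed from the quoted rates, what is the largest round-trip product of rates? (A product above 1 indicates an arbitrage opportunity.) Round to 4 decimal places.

1.0505

CAD→BRL→TRY→CAD: 3.944 × 5.694 × 0.04678 = 1.05054
CAD→SEK→TRY→CAD: 6.256 × 3.269 × 0.04678 = 0.95669
BRL→TRY→SEK→BRL: 5.694 × 0.287 × 0.5833 = 0.95322
CAD→BRL→SEK→CAD: 3.944 × 1.608 × 0.1503 = 0.95320
CAD→SEK→BRL→CAD: 6.256 × 0.5833 × 0.2488 = 0.90790
Maximum is CAD→BRL→TRY→CAD at 1.0505; arbitrage exists.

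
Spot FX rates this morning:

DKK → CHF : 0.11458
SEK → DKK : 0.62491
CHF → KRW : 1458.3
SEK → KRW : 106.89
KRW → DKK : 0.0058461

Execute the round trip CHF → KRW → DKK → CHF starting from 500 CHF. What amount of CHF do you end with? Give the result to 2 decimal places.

500 CHF × 1458.3 = 729150 KRW
729150 KRW × 0.0058461 = 4262.683815 DKK
4262.683815 DKK × 0.11458 = 488.4183115227 CHF

488.42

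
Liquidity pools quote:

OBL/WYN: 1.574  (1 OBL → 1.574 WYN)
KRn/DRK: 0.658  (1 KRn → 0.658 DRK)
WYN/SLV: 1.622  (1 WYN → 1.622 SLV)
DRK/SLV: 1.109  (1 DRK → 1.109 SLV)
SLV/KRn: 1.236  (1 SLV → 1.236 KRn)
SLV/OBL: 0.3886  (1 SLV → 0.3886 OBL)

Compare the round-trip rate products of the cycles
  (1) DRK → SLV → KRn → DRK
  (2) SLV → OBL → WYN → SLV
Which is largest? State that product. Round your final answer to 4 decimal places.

(1) 1.109 × 1.236 × 0.658 = 0.90194
(2) 0.3886 × 1.574 × 1.622 = 0.99211
Highest is cycle (2) at 0.9921 (≤1, no arbitrage).

0.9921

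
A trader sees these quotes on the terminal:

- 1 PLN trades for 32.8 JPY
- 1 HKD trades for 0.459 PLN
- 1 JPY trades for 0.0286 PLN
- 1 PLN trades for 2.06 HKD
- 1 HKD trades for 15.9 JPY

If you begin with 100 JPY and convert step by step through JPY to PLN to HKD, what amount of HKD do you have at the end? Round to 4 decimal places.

100 JPY × 0.0286 = 2.86 PLN
2.86 PLN × 2.06 = 5.8916 HKD

5.8916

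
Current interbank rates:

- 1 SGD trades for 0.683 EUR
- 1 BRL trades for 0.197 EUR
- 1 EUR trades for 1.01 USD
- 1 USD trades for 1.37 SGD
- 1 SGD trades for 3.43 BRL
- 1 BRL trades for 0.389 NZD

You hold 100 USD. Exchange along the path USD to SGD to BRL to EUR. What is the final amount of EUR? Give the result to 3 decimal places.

92.572

100 USD × 1.37 = 137 SGD
137 SGD × 3.43 = 469.91 BRL
469.91 BRL × 0.197 = 92.57227 EUR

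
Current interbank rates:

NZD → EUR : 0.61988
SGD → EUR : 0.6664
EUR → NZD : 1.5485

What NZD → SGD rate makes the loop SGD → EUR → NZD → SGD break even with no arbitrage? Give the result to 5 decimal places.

Known legs of the cycle: 0.6664 × 1.5485 = 1.0319204
For no arbitrage the full-cycle product must be 1, so the missing rate is 1 / 1.0319204 ≈ 0.9690670.

0.96907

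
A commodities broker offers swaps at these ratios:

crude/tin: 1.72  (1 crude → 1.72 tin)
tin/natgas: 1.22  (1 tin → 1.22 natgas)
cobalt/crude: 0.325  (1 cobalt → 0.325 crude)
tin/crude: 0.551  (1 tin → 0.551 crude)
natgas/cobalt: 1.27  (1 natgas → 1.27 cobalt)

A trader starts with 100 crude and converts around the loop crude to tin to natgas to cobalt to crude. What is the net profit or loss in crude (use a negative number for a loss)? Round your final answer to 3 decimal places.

-13.389

100 crude × 1.72 = 172 tin
172 tin × 1.22 = 209.84 natgas
209.84 natgas × 1.27 = 266.4968 cobalt
266.4968 cobalt × 0.325 = 86.61146 crude
Net change: 86.61146 − 100 = -13.38854 crude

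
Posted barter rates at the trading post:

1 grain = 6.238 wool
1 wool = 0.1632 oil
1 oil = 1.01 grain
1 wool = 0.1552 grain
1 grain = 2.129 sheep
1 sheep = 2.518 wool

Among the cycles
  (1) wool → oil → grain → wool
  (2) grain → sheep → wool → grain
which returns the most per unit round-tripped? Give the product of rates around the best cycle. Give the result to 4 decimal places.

1.0282

(1) 0.1632 × 1.01 × 6.238 = 1.02822
(2) 2.129 × 2.518 × 0.1552 = 0.83200
Highest is cycle (1) at 1.0282 (>1, arbitrage).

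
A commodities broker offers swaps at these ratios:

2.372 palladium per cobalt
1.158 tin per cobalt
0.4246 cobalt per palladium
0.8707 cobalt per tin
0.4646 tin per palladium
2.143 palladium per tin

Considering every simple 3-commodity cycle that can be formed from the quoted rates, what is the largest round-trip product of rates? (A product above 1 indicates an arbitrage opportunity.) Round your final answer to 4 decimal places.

palladium→cobalt→tin→palladium: 0.4246 × 1.158 × 2.143 = 1.05368
palladium→tin→cobalt→palladium: 0.4646 × 0.8707 × 2.372 = 0.95954
Maximum is palladium→cobalt→tin→palladium at 1.0537; arbitrage exists.

1.0537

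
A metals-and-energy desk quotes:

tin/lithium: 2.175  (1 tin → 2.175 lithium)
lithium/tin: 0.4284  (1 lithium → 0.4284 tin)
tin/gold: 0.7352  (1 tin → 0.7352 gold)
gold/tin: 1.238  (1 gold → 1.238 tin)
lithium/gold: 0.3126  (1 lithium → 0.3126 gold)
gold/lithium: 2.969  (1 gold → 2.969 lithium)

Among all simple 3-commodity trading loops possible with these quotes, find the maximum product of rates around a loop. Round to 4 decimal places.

0.9351

lithium→tin→gold→lithium: 0.4284 × 0.7352 × 2.969 = 0.93512
lithium→gold→tin→lithium: 0.3126 × 1.238 × 2.175 = 0.84172
Maximum is lithium→tin→gold→lithium at 0.9351; no arbitrage — every cycle loses value.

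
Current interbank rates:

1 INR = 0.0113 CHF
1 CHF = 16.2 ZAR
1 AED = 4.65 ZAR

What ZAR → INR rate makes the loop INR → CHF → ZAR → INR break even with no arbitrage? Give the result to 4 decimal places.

5.4627

Known legs of the cycle: 0.0113 × 16.2 = 0.18306
For no arbitrage the full-cycle product must be 1, so the missing rate is 1 / 0.18306 ≈ 5.462690.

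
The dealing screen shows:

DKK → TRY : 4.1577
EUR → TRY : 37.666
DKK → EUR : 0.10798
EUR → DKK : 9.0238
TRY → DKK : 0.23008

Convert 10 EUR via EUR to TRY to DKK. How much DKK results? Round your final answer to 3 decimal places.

10 EUR × 37.666 = 376.66 TRY
376.66 TRY × 0.23008 = 86.6619328 DKK

86.662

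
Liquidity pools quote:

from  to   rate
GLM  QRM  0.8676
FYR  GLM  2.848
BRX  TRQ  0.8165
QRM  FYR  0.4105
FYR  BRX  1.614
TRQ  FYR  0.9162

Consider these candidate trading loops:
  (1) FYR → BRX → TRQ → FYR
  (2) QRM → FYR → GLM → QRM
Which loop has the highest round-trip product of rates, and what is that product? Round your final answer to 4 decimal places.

(1) 1.614 × 0.8165 × 0.9162 = 1.20740
(2) 0.4105 × 2.848 × 0.8676 = 1.01431
Highest is cycle (1) at 1.2074 (>1, arbitrage).

1.2074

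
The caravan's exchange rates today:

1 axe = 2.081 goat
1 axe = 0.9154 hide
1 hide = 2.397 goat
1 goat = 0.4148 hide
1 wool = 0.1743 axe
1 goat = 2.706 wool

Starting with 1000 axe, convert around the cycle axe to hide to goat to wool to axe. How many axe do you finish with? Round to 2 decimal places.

1034.91

1000 axe × 0.9154 = 915.4 hide
915.4 hide × 2.397 = 2194.2138 goat
2194.2138 goat × 2.706 = 5937.5425428 wool
5937.5425428 wool × 0.1743 = 1034.91366521004 axe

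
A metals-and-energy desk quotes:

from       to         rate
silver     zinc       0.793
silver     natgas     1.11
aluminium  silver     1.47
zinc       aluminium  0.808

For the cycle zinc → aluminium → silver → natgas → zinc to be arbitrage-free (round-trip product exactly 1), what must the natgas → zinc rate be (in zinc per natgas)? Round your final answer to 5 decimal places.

Known legs of the cycle: 0.808 × 1.47 × 1.11 = 1.3184136
For no arbitrage the full-cycle product must be 1, so the missing rate is 1 / 1.3184136 ≈ 0.7584873.

0.75849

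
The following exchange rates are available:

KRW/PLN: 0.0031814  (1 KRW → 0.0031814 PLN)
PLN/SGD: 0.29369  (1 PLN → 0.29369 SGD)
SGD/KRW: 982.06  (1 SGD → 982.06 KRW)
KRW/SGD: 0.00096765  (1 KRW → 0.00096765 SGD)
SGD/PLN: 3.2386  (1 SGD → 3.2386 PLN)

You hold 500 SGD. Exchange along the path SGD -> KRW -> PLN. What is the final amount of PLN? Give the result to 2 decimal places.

500 SGD × 982.06 = 491030 KRW
491030 KRW × 0.0031814 = 1562.162842 PLN

1562.16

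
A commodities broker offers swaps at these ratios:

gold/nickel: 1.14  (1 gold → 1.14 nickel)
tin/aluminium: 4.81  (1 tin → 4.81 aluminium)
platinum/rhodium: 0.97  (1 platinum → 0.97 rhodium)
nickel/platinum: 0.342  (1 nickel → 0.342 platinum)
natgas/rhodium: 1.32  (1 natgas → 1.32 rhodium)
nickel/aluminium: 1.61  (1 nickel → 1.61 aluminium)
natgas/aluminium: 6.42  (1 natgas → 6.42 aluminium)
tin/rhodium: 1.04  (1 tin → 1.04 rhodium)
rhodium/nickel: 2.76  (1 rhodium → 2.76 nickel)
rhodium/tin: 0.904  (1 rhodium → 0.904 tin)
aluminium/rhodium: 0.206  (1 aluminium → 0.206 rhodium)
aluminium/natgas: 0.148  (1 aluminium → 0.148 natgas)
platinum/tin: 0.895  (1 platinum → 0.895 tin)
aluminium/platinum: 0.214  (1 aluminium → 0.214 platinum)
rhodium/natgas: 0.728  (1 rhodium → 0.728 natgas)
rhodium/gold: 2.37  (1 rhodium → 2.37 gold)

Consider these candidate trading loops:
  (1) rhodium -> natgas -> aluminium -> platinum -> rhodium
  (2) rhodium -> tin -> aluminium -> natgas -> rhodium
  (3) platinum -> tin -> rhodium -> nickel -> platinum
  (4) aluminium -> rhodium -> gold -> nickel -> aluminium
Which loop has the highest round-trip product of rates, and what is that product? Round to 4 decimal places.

0.9702

(1) 0.728 × 6.42 × 0.214 × 0.97 = 0.97018
(2) 0.904 × 4.81 × 0.148 × 1.32 = 0.84947
(3) 0.895 × 1.04 × 2.76 × 0.342 = 0.87860
(4) 0.206 × 2.37 × 1.14 × 1.61 = 0.89608
Highest is cycle (1) at 0.9702 (≤1, no arbitrage).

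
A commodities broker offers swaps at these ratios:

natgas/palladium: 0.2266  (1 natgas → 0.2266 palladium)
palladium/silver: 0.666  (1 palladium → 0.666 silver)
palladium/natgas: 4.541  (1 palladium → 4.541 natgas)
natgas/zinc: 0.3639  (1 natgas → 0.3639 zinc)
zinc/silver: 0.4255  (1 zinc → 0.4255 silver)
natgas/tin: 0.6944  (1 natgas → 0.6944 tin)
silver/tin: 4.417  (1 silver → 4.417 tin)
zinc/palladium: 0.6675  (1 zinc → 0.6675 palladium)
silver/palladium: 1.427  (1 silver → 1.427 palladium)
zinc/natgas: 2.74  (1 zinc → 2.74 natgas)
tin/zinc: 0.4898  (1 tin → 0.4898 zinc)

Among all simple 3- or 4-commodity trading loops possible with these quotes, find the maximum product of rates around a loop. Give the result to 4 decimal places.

natgas→zinc→palladium→natgas: 0.3639 × 0.6675 × 4.541 = 1.10302
natgas→tin→zinc→palladium→natgas: 0.6944 × 0.4898 × 0.6675 × 4.541 = 1.03093
silver→palladium→natgas→zinc→silver: 1.427 × 4.541 × 0.3639 × 0.4255 = 1.00336
silver→tin→zinc→palladium→silver: 4.417 × 0.4898 × 0.6675 × 0.666 = 0.96177
natgas→tin→zinc→natgas: 0.6944 × 0.4898 × 2.74 = 0.93192
silver→tin→zinc→silver: 4.417 × 0.4898 × 0.4255 = 0.92055
Maximum is natgas→zinc→palladium→natgas at 1.1030; arbitrage exists.

1.1030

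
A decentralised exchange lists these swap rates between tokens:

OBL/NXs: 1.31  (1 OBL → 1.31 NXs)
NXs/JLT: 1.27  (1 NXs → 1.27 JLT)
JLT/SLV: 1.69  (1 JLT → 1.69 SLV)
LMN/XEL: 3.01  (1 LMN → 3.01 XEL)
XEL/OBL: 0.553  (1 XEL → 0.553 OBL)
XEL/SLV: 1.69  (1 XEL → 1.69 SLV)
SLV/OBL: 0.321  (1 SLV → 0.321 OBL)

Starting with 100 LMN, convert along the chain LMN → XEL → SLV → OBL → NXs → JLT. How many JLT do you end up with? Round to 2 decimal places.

100 LMN × 3.01 = 301 XEL
301 XEL × 1.69 = 508.69 SLV
508.69 SLV × 0.321 = 163.28949 OBL
163.28949 OBL × 1.31 = 213.9092319 NXs
213.9092319 NXs × 1.27 = 271.664724513 JLT

271.66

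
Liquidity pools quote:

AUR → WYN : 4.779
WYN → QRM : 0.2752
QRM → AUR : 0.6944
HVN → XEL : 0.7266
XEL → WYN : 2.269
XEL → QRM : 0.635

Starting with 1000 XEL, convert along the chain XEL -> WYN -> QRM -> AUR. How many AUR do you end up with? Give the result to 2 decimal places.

433.60

1000 XEL × 2.269 = 2269 WYN
2269 WYN × 0.2752 = 624.4288 QRM
624.4288 QRM × 0.6944 = 433.60335872 AUR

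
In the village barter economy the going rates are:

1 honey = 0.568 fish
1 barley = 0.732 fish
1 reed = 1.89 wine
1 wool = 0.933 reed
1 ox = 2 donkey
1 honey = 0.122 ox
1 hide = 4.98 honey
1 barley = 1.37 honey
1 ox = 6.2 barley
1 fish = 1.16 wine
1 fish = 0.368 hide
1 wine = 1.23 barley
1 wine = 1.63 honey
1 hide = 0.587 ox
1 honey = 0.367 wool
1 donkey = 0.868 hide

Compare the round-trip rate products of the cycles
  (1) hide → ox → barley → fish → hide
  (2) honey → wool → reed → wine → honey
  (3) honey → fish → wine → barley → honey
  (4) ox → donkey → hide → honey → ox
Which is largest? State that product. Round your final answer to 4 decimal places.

(1) 0.587 × 6.2 × 0.732 × 0.368 = 0.98037
(2) 0.367 × 0.933 × 1.89 × 1.63 = 1.05487
(3) 0.568 × 1.16 × 1.23 × 1.37 = 1.11028
(4) 2 × 0.868 × 4.98 × 0.122 = 1.05472
Highest is cycle (3) at 1.1103 (>1, arbitrage).

1.1103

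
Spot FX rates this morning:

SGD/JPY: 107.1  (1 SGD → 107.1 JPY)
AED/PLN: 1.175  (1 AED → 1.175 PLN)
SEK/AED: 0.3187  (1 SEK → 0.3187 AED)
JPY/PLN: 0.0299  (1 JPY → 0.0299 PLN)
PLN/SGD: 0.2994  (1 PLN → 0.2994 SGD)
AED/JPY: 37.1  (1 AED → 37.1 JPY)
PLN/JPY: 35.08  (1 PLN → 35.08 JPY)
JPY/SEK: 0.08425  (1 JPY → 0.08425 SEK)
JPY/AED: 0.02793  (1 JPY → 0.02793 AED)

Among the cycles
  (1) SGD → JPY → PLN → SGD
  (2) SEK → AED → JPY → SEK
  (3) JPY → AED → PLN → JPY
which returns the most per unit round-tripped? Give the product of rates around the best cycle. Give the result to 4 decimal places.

(1) 107.1 × 0.0299 × 0.2994 = 0.95877
(2) 0.3187 × 37.1 × 0.08425 = 0.99615
(3) 0.02793 × 1.175 × 35.08 = 1.15125
Highest is cycle (3) at 1.1512 (>1, arbitrage).

1.1512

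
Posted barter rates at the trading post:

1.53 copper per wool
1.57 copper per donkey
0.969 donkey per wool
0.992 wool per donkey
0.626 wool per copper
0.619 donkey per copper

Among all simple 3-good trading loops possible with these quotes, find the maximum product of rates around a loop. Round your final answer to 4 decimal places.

donkey→copper→wool→donkey: 1.57 × 0.626 × 0.969 = 0.95235
donkey→wool→copper→donkey: 0.992 × 1.53 × 0.619 = 0.93949
Maximum is donkey→copper→wool→donkey at 0.9524; no arbitrage — every cycle loses value.

0.9524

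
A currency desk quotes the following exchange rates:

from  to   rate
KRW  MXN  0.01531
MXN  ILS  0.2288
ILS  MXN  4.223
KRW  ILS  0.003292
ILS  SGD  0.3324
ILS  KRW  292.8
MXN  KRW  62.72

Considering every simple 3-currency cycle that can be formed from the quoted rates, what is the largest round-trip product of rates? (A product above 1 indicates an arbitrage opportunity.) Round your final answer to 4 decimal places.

MXN→ILS→KRW→MXN: 0.2288 × 292.8 × 0.01531 = 1.02566
MXN→KRW→ILS→MXN: 62.72 × 0.003292 × 4.223 = 0.87194
Maximum is MXN→ILS→KRW→MXN at 1.0257; arbitrage exists.

1.0257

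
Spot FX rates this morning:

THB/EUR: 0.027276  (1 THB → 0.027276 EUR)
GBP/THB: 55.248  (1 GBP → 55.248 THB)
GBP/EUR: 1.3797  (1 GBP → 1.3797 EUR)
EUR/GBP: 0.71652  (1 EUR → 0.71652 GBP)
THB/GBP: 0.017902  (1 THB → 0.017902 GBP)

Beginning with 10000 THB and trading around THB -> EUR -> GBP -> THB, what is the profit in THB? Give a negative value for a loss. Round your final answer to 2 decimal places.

797.56

10000 THB × 0.027276 = 272.76 EUR
272.76 EUR × 0.71652 = 195.4379952 GBP
195.4379952 GBP × 55.248 = 10797.5583588096 THB
Net change: 10797.5583588096 − 10000 = 797.5583588096 THB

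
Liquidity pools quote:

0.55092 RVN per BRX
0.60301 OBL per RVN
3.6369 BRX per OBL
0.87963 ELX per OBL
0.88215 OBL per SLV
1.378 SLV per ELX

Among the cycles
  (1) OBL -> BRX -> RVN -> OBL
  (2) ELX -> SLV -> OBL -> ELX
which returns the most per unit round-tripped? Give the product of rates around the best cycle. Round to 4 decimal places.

1.2082

(1) 3.6369 × 0.55092 × 0.60301 = 1.20822
(2) 1.378 × 0.88215 × 0.87963 = 1.06928
Highest is cycle (1) at 1.2082 (>1, arbitrage).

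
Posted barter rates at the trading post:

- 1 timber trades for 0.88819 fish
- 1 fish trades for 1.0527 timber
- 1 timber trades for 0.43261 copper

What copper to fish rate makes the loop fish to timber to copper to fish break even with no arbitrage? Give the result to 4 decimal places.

2.1958

Known legs of the cycle: 1.0527 × 0.43261 = 0.455408547
For no arbitrage the full-cycle product must be 1, so the missing rate is 1 / 0.455408547 ≈ 2.195831.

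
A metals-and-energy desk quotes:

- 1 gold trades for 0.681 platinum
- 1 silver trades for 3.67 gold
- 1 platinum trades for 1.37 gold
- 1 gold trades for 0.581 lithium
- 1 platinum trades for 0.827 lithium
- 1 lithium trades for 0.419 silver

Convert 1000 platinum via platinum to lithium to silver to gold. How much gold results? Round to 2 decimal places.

1271.70

1000 platinum × 0.827 = 827 lithium
827 lithium × 0.419 = 346.513 silver
346.513 silver × 3.67 = 1271.70271 gold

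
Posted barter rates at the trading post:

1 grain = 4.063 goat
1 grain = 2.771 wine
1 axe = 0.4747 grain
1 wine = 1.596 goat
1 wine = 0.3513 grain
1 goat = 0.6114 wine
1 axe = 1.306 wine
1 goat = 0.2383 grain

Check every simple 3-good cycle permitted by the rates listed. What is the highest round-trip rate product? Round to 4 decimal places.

goat→grain→wine→goat: 0.2383 × 2.771 × 1.596 = 1.05389
goat→wine→grain→goat: 0.6114 × 0.3513 × 4.063 = 0.87267
Maximum is goat→grain→wine→goat at 1.0539; arbitrage exists.

1.0539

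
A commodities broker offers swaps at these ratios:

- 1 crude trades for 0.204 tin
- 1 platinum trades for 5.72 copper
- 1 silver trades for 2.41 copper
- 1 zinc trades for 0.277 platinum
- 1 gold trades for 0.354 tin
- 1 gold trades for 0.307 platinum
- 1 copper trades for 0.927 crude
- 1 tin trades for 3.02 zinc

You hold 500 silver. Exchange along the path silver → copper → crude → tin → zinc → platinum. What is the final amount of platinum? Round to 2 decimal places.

500 silver × 2.41 = 1205 copper
1205 copper × 0.927 = 1117.035 crude
1117.035 crude × 0.204 = 227.87514 tin
227.87514 tin × 3.02 = 688.1829228 zinc
688.1829228 zinc × 0.277 = 190.6266696156 platinum

190.63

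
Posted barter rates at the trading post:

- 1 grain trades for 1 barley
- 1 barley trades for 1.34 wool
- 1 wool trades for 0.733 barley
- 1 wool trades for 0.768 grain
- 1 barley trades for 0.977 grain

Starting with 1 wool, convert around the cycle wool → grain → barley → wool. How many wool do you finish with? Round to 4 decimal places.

1.0291

1 wool × 0.768 = 0.768 grain
0.768 grain × 1 = 0.768 barley
0.768 barley × 1.34 = 1.02912 wool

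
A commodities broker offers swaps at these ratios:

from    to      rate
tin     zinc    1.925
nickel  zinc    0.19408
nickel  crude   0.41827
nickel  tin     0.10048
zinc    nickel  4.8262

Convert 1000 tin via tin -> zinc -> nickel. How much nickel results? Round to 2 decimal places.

1000 tin × 1.925 = 1925 zinc
1925 zinc × 4.8262 = 9290.435 nickel

9290.44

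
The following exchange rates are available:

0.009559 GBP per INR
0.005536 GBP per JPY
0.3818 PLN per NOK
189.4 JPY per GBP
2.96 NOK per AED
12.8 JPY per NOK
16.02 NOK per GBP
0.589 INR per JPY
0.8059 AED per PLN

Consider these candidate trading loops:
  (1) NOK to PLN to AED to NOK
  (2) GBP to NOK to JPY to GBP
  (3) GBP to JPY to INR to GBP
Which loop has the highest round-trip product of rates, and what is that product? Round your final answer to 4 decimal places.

1.1352

(1) 0.3818 × 0.8059 × 2.96 = 0.91077
(2) 16.02 × 12.8 × 0.005536 = 1.13519
(3) 189.4 × 0.589 × 0.009559 = 1.06637
Highest is cycle (2) at 1.1352 (>1, arbitrage).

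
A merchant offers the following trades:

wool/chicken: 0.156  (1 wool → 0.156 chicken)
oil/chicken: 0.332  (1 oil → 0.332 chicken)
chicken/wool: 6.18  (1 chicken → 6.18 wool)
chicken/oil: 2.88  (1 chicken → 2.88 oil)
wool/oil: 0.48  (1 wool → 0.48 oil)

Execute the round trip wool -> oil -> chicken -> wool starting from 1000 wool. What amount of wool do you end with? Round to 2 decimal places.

984.84

1000 wool × 0.48 = 480 oil
480 oil × 0.332 = 159.36 chicken
159.36 chicken × 6.18 = 984.8448 wool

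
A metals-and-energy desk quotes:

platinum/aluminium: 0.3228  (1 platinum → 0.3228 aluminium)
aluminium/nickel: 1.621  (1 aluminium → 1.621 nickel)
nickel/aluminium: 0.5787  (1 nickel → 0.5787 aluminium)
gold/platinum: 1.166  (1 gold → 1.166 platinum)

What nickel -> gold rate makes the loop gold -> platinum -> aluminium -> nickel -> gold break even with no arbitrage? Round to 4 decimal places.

Known legs of the cycle: 1.166 × 0.3228 × 1.621 = 0.6101197608
For no arbitrage the full-cycle product must be 1, so the missing rate is 1 / 0.6101197608 ≈ 1.639022.

1.6390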